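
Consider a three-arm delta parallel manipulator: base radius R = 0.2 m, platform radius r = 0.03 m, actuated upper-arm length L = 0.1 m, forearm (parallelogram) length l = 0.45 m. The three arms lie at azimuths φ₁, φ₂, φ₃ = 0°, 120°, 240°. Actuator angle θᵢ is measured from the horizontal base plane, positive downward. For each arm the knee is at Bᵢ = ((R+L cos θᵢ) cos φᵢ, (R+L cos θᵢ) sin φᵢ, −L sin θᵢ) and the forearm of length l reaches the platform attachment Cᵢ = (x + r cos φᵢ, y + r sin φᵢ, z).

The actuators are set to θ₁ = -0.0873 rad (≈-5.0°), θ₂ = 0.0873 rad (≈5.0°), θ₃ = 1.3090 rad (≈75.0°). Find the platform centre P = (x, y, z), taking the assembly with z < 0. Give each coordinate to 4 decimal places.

(0.0875, 0.1228, -0.3840)

arm 1 at φ=0.0°: ρ1 = 0.2696;  centre 1 = (0.2696, 0.0000, 0.0087)
centre 2 = (0.2696·cos120.0°, 0.2696·sin120.0°, -0.0087) = (-0.1348, 0.2335, -0.0087)
arm 3 at φ=240.0°: ρ3 = 0.1959;  centre 3 = (-0.0979, -0.1696, -0.0966)
|centre ₂|²−|centre ₁|² = 0.0000;  |centre ₃|²−|centre ₁|² = -0.0251
linear system: -0.8089x+0.4670y = 0.0000−-0.0349z; -0.7351x+-0.3393y = -0.0251−-0.2106z
Cramer: x(z) = 0.0190-0.1784z;  y(z) = 0.0328-0.2343z
sphere 1 gives Az²+Bz+C=0 with A=1.0867, B=0.0566, C=-0.1385;  B²−4AC=0.6053;  roots -0.3840, 0.3319;  negative root z = -0.3840
x = 0.0875, y = 0.1228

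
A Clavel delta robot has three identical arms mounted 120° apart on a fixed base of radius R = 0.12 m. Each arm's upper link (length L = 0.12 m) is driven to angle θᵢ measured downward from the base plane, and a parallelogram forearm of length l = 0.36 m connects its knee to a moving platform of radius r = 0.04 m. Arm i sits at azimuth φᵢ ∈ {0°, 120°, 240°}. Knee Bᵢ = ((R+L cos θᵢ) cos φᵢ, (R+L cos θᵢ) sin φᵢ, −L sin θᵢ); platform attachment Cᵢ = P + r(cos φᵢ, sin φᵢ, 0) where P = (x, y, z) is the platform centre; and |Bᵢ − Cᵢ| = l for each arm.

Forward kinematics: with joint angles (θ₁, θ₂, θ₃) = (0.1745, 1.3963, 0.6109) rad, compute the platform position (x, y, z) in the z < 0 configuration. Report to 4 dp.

(0.1282, -0.1183, -0.3535)

arm 1 at φ=0.0°: (R−r)+L cos θ1 = 0.1982;  O1 = (0.1982, 0.0000, -0.0208)
arm 2 at φ=120.0°: (R−r)+L cos θ2 = 0.1008;  O2 = (-0.0504, 0.0873, -0.1182)
arm 3 at φ=240.0°: (R−r)+L cos θ3 = 0.1783;  O3 = (-0.0891, -0.1544, -0.0688)
subtract pairs → two planes through P
linear system: -0.4972x+0.1746y = -0.0156−-0.1947z; -0.5747x+-0.3088y = -0.0032−-0.0960z
det = 0.2539;  x = 0.0211+-0.3028z,  y = -0.0290+0.2527z
sphere 1 gives Az²+Bz+C=0 with A=1.1555, B=0.1342, C=-0.0970;  B²−4AC=0.4663;  roots -0.3535, 0.2374;  negative root z = -0.3535
x = 0.1282, y = -0.1183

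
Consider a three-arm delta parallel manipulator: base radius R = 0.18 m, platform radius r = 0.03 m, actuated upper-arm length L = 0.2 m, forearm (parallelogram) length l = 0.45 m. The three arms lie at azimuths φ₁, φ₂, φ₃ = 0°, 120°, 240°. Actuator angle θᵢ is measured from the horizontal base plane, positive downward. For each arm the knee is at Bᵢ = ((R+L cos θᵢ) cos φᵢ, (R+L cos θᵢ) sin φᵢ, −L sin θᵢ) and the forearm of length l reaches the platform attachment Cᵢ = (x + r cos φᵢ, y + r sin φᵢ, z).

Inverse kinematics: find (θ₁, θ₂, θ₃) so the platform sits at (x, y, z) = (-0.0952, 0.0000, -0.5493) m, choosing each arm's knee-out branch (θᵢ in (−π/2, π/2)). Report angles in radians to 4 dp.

θ₁ = 1.3963, θ₂ = 0.9601, θ₃ = 0.9601

φ1=0.0° → target in arm frame (-0.0952, 0.0000)
  A cos θ + B sin θ = C:  0.2452·cos θ + -0.5493·sin θ = -0.4984
  √(A²+B²)=0.6015;  θ1 = -1.1510+2.5472 ≈ 1.3963
arm 2 (φ=120.0°): x'=0.0476, y'=0.0824
  A=0.1024, B=-0.5493, C=(l²−L²−A²−y'²−z²)/(2L)=-0.3913
  γ=atan2(-0.5493,0.1024)=-1.3865;  ψ=arccos(-0.7003)=2.3466;  θ2=γ+ψ≈0.9601
φ3=240.0° → target in arm frame (0.0476, -0.0824)
  e−x'=0.1024;  (l²−L²−(e−x')²−y'²−z²)/2L = -0.3913
  θ3 = atan2(B,A) + arccos(C/0.5588) = 0.9601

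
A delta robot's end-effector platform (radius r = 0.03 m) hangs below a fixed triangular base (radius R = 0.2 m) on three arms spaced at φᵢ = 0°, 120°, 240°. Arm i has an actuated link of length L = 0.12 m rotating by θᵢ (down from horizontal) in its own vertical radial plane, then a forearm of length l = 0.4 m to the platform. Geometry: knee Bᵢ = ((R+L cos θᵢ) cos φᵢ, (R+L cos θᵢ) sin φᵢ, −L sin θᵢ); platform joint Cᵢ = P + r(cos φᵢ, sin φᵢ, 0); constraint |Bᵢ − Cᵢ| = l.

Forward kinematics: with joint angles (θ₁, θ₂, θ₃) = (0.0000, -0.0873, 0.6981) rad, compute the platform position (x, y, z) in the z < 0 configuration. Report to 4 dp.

(0.0307, 0.0653, -0.2975)

arm 1 at φ=0.0°: ρ1 = 0.2900;  O1 = (0.2900, 0.0000, 0.0000)
φ2=120.0°: virtual centre (-0.1448, 0.2508, 0.0105), radius l
φ3=240.0°: virtual centre (-0.1310, -0.2268, -0.0771), radius l
eliminate P² terms by subtracting sphere 1 from 2 and 3
[-0.8695 0.5015 0.0209]·P = -0.0002;  [-0.8419 -0.4537 -0.1543]·P = -0.0095
det = 0.8167;  x = 0.0059+-0.0831z,  y = 0.0100+-0.1858z
sphere 1 gives Az²+Bz+C=0 with A=1.0414, B=0.0435, C=-0.0792;  B²−4AC=0.3319;  roots -0.2975, 0.2557;  negative root z = -0.2975
x = 0.0307, y = 0.0653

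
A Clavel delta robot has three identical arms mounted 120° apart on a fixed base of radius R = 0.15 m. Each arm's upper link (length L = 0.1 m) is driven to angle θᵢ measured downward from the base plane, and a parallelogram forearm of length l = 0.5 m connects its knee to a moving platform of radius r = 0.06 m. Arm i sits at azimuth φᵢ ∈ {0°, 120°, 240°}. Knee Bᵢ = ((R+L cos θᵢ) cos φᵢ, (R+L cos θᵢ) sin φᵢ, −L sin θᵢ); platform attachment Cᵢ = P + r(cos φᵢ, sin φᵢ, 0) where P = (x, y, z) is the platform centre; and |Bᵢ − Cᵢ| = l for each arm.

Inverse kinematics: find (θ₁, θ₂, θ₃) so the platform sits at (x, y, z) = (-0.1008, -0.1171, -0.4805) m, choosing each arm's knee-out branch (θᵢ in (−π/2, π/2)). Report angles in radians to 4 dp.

θ₁ = 0.7857, θ₂ = 0.6110, θ₃ = -0.1741

rotate P by −φ1: (-0.1008, -0.1171, -0.4805)
  A cos θ + B sin θ = C:  0.1908·cos θ + -0.4805·sin θ = -0.2050
  θ1 = atan2(B,A) + arccos(C/0.5170) = 0.7857
arm 2 (φ=120.0°): x'=-0.0510, y'=0.1458
  A=0.1410, B=-0.4805, C=(l²−L²−A²−y'²−z²)/(2L)=-0.1602
  θ2 = atan2(B,A) + arccos(C/0.5008) = 0.6110
rotate P by −φ3: (0.1518, -0.0287, -0.4805)
  A cos θ + B sin θ = C:  -0.0618·cos θ + -0.4805·sin θ = 0.0224
  √(A²+B²)=0.4845;  θ3 = -1.6987+1.5246 ≈ -0.1741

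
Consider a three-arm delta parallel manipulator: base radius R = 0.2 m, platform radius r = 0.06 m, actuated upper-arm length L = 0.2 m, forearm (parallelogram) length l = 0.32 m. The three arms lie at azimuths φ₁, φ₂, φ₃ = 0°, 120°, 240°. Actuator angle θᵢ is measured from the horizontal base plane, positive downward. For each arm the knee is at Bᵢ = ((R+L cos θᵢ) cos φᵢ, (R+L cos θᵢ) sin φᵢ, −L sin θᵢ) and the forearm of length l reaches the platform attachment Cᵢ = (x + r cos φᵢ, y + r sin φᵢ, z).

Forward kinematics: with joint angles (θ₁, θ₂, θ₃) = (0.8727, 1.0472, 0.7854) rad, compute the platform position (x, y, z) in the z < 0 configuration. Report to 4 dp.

φ1=0.0°: virtual centre (0.2686, 0.0000, -0.1532), radius l
arm 2 at φ=120.0°: (R−r)+L cos θ2 = 0.2400;  centre 2 = (-0.1200, 0.2078, -0.1732)
centre 3 = (0.2814·cos240.0°, 0.2814·sin240.0°, -0.1414) = (-0.1407, -0.2437, -0.1414)
subtract pairs → two planes through P
linear system: -0.7771x+0.4157y = -0.0080−-0.0400z; -0.8185x+-0.4874y = 0.0036−0.0236z
det = 0.7190;  x = 0.0033+-0.0135z,  y = -0.0130+0.0710z
into |P−centre ₁|² = l²: 1.0052z² + 0.3117z + -0.0084 = 0;  Δ = 0.1310;  z = -0.3351 or 0.0250 → z<0 root = -0.3351
x = 0.0079, y = -0.0368

(0.0079, -0.0368, -0.3351)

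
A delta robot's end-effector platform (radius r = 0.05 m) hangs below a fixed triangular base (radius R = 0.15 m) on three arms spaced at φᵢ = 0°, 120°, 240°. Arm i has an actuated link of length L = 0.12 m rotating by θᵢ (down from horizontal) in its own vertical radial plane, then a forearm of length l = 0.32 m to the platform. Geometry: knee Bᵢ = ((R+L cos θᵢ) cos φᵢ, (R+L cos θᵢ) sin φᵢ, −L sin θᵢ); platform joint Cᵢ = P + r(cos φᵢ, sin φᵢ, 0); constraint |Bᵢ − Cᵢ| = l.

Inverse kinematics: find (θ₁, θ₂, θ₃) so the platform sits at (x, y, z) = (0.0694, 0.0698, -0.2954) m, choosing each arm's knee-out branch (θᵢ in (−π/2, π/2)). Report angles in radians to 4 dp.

θ₁ = 0.1744, θ₂ = 0.4362, θ₃ = 1.0472

rotate P by −φ1: (0.0694, 0.0698, -0.2954)
  A=0.0306, B=-0.2954, C=(l²−L²−A²−y'²−z²)/(2L)=-0.0211
  γ=atan2(-0.2954,0.0306)=-1.4676;  ψ=arccos(-0.0711)=1.6420;  θ1=γ+ψ≈0.1744
rotate P by −φ2: (0.0257, -0.0950, -0.2954)
  A=0.0743, B=-0.2954, C=(l²−L²−A²−y'²−z²)/(2L)=-0.0575
  √(A²+B²)=0.3046;  θ2 = -1.3245+1.7607 ≈ 0.4362
rotate P by −φ3: (-0.0951, 0.0252, -0.2954)
  A=0.1951, B=-0.2954, C=(l²−L²−A²−y'²−z²)/(2L)=-0.1582
  θ3 = atan2(B,A) + arccos(C/0.3540) = 1.0472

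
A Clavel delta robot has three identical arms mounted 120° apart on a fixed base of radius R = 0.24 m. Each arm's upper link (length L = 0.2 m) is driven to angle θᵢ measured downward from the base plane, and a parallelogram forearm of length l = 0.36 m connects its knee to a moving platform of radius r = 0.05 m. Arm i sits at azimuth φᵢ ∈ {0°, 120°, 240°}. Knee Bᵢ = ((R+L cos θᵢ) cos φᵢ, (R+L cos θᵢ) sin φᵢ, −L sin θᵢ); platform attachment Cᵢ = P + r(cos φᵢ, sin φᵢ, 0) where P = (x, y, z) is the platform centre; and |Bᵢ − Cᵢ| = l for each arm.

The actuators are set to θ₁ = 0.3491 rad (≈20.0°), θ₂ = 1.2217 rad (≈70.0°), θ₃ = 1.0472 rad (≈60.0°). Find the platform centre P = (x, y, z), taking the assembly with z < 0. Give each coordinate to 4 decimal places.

arm 1 at φ=0.0°: ρ1 = 0.3779;  centre 1 = (0.3779, 0.0000, -0.0684)
arm 2 at φ=120.0°: ρ2 = 0.2584;  centre 2 = (-0.1292, 0.2238, -0.1879)
arm 3 at φ=240.0°: ρ3 = 0.2900;  centre 3 = (-0.1450, -0.2511, -0.1732)
eliminate P² terms by subtracting sphere 1 from 2 and 3
plane₁₂: -1.0143x+0.4476y+-0.2391z = -0.0454
Cramer: x(z) = 0.0386-0.2188z;  y(z) = -0.0139+0.0383z
into |P−centre ₁|² = l²: 1.0493z² + 0.2842z + -0.0096 = 0;  Δ = 0.1211;  z = -0.3012 or 0.0304 → z<0 root = -0.3012
x = 0.1045, y = -0.0255

(0.1045, -0.0255, -0.3012)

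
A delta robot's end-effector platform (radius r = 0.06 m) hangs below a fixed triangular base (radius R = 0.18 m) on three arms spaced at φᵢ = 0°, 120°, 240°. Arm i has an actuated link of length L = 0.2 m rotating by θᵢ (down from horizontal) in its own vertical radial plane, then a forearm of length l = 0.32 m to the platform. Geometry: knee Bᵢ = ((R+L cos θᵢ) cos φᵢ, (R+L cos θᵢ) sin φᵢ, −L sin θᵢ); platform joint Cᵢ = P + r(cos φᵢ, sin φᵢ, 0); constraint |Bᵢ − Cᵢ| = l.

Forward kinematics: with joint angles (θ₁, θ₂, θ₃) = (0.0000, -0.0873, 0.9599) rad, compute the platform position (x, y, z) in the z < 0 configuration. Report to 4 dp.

φ1=0.0°: virtual centre (0.3200, 0.0000, 0.0000), radius l
φ2=120.0°: virtual centre (-0.1596, 0.2765, 0.0174), radius l
φ3=240.0°: virtual centre (-0.1174, -0.2033, -0.1638), radius l
eliminate P² terms by subtracting sphere 1 from 2 and 3
[-0.9592 0.5529 0.0349]·P = -0.0002;  [-0.8747 -0.4065 -0.3277]·P = -0.0205
det = 0.8736;  x = 0.0130+-0.1911z,  y = 0.0223+-0.3947z
into |P−S₁|² = l²: 1.1923z² + 0.0998z + -0.0077 = 0;  Δ = 0.0466;  z = -0.1323 or 0.0487 → z<0 root = -0.1323
x = 0.0383, y = 0.0745

(0.0383, 0.0745, -0.1323)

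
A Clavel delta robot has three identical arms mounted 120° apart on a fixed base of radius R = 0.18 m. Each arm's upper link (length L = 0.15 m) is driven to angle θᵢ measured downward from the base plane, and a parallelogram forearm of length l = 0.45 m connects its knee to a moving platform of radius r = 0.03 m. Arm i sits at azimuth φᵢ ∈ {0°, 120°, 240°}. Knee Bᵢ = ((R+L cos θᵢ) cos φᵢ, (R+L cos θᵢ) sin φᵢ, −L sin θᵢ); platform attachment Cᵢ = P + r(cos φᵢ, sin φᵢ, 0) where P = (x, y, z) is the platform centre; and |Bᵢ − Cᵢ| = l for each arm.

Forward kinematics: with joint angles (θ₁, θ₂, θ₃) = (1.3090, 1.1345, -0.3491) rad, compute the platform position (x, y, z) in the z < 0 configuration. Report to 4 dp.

arm 1 at φ=0.0°: (R−r)+L cos θ1 = 0.1888;  centre 1 = (0.1888, 0.0000, -0.1449)
arm 2 at φ=120.0°: (R−r)+L cos θ2 = 0.2134;  centre 2 = (-0.1067, 0.1848, -0.1359)
centre 3 = (0.2910·cos240.0°, 0.2910·sin240.0°, 0.0513) = (-0.1455, -0.2520, 0.0513)
|centre ₂|²−|centre ₁|² = 0.0074;  |centre ₃|²−|centre ₁|² = 0.0306
[-0.5910 0.3696 0.0179]·P = 0.0074;  [-0.6686 -0.5039 0.3924]·P = 0.0306
Cramer: x(z) = -0.0276+0.2827z;  y(z) = -0.0242+0.4036z
quadratic in z: (1.2428)z²+(0.1479)z+(-0.1341)=0, √Δ=0.8297 → z ∈ {-0.3933, 0.2743}; z = -0.3933 (taking z<0)
x = -0.1388, y = -0.1829

(-0.1388, -0.1829, -0.3933)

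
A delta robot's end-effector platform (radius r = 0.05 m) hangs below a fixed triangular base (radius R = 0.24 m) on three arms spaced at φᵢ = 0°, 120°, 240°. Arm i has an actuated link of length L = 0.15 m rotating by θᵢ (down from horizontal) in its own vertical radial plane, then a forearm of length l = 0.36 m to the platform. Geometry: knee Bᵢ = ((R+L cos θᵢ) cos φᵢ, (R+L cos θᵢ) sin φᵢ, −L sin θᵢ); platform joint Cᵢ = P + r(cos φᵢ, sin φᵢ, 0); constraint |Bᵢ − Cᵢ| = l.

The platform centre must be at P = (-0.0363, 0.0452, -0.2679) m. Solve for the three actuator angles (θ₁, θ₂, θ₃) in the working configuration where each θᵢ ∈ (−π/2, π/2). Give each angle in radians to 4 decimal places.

φ1=0.0° → target in arm frame (-0.0363, 0.0452)
  e−x'=0.2263;  (l²−L²−(e−x')²−y'²−z²)/2L = -0.0598
  γ=atan2(-0.2679,0.2263)=-0.8694;  ψ=arccos(-0.1704)=1.7420;  θ1=γ+ψ≈0.8726
φ2=120.0° → target in arm frame (0.0573, 0.0088)
  A=0.1327, B=-0.2679, C=(l²−L²−A²−y'²−z²)/(2L)=0.0588
  γ=atan2(-0.2679,0.1327)=-1.1109;  ψ=arccos(0.1967)=1.3728;  θ2=γ+ψ≈0.2619
arm 3 (φ=240.0°): x'=-0.0210, y'=-0.0540
  A=0.2110, B=-0.2679, C=(l²−L²−A²−y'²−z²)/(2L)=-0.0404
  √(A²+B²)=0.3410;  θ3 = -0.9037+1.6894 ≈ 0.7858

θ₁ = 0.8726, θ₂ = 0.2619, θ₃ = 0.7858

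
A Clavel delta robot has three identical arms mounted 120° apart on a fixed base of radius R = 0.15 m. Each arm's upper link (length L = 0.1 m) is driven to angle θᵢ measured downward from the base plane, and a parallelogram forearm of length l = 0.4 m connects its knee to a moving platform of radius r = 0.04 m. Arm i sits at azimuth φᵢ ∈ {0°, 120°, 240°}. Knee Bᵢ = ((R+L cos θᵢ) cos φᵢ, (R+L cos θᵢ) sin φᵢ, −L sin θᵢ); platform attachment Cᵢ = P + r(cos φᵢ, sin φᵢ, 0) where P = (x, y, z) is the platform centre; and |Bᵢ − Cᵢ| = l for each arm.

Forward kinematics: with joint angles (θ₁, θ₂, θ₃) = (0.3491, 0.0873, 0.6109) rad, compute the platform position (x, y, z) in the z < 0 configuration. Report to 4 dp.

(0.0012, 0.0580, -0.3741)

φ1=0.0°: virtual centre (0.2040, 0.0000, -0.0342), radius l
φ2=120.0°: virtual centre (-0.1048, 0.1815, -0.0087), radius l
arm 3 at φ=240.0°: (R−r)+L cos θ3 = 0.1919;  centre 3 = (-0.0960, -0.1662, -0.0574)
subtract pairs → two planes through P
linear system: -0.6176x+0.3631y = 0.0012−0.0510z; -0.5998x+-0.3324y = -0.0027−-0.0463z
Cramer: x(z) = 0.0013+0.0003z;  y(z) = 0.0056-0.1399z
sphere 1 gives Az²+Bz+C=0 with A=1.0196, B=0.0667, C=-0.1177;  B²−4AC=0.4846;  roots -0.3741, 0.3087;  negative root z = -0.3741
x = 0.0012, y = 0.0580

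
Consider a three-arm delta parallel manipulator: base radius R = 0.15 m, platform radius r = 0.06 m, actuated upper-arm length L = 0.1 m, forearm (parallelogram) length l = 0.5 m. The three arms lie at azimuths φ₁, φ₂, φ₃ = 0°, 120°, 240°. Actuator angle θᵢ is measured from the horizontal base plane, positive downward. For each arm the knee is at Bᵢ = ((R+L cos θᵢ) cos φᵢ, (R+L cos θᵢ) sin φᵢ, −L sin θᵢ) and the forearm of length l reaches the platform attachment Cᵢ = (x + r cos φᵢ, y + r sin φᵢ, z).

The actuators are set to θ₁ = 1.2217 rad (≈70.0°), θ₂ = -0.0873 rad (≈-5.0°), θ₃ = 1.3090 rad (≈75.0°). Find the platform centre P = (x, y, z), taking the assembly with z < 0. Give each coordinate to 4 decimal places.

(-0.1022, 0.2057, -0.4895)

arm 1 at φ=0.0°: ρ1 = 0.1242;  centre 1 = (0.1242, 0.0000, -0.0940)
arm 2 at φ=120.0°: ρ2 = 0.1896;  centre 2 = (-0.0948, 0.1642, 0.0087)
arm 3 at φ=240.0°: ρ3 = 0.1159;  centre 3 = (-0.0579, -0.1004, -0.0966)
eliminate P² terms by subtracting sphere 1 from 2 and 3
linear system: -0.4380x+0.3284y = 0.0118−0.2054z; -0.3643x+-0.2007y = -0.0015−-0.0052z
Cramer: x(z) = -0.0090+0.1903z;  y(z) = 0.0238-0.3715z
sphere 1 gives Az²+Bz+C=0 with A=1.1742, B=0.1195, C=-0.2229;  B²−4AC=1.0610;  roots -0.4895, 0.3877;  negative root z = -0.4895
x = -0.1022, y = 0.2057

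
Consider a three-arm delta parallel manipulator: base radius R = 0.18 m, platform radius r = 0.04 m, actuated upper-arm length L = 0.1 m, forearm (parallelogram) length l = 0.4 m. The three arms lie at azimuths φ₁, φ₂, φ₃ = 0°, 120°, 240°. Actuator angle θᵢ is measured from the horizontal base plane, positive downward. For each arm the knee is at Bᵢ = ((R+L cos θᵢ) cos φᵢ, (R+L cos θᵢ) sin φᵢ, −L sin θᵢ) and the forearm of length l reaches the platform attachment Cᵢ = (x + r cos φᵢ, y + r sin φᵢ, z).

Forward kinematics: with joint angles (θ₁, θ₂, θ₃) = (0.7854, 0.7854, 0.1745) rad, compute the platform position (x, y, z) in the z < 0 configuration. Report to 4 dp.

(-0.0352, -0.0609, -0.3803)

arm 1 at φ=0.0°: ρ1 = 0.2107;  O1 = (0.2107, 0.0000, -0.0707)
O2 = (0.2107·cos120.0°, 0.2107·sin120.0°, -0.0707) = (-0.1054, 0.1825, -0.0707)
φ3=240.0°: virtual centre (-0.1192, -0.2065, -0.0174), radius l
subtract pairs → two planes through P
plane₁₂: -0.6321x+0.3650y+0.0000z = 0.0000
Cramer: x(z) = -0.0057+0.0776z;  y(z) = -0.0098+0.1344z
into |P−O₁|² = l²: 1.0241z² + 0.1052z + -0.1081 = 0;  Δ = 0.4538;  z = -0.3803 or 0.2775 → z<0 root = -0.3803
x = -0.0352, y = -0.0609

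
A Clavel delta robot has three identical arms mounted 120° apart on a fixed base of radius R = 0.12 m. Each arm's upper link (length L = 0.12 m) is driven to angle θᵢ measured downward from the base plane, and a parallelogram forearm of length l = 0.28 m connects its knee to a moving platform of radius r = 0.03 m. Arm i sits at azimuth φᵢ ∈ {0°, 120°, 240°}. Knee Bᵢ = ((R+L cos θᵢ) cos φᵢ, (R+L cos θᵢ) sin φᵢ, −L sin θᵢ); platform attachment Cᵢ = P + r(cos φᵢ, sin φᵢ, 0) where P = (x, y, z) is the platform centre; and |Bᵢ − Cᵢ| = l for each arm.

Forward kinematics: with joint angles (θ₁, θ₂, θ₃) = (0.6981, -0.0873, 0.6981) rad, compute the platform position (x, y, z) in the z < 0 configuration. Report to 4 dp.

arm 1 at φ=0.0°: e+L cos θ1 = 0.1819;  O1 = (0.1819, 0.0000, -0.0771)
arm 2 at φ=120.0°: e+L cos θ2 = 0.2095;  O2 = (-0.1048, 0.1815, 0.0105)
arm 3 at φ=240.0°: e+L cos θ3 = 0.1819;  O3 = (-0.0910, -0.1576, -0.0771)
eliminate P² terms by subtracting sphere 1 from 2 and 3
linear system: -0.5734x+0.3629y = 0.0050−0.1752z; -0.5458x+-0.3151y = 0.0000−0.0000z
det = 0.3788;  x = -0.0041+0.1457z,  y = 0.0072+-0.2524z
into |P−O₁|² = l²: 1.0850z² + 0.0964z + -0.0378 = 0;  Δ = 0.1733;  z = -0.2363 or 0.1474 → z<0 root = -0.2363
x = -0.0386, y = 0.0668

(-0.0386, 0.0668, -0.2363)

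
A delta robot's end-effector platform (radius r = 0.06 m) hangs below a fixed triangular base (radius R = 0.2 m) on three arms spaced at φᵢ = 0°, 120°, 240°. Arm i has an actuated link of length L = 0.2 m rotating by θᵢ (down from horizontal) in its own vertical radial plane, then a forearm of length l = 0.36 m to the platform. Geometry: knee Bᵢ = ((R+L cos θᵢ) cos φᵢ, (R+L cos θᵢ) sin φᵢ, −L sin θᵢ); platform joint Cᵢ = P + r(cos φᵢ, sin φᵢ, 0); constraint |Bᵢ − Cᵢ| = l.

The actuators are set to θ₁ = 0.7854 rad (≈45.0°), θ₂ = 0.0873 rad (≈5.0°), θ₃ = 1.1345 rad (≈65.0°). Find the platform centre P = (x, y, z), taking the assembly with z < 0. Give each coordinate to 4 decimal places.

(-0.0145, 0.1315, -0.2988)

O1 = (0.2814·cos0.0°, 0.2814·sin0.0°, -0.1414) = (0.2814, 0.0000, -0.1414)
φ2=120.0°: virtual centre (-0.1696, 0.2938, -0.0174), radius l
arm 3 at φ=240.0°: ρ3 = 0.2245;  O3 = (-0.1123, -0.1944, -0.1813)
eliminate P² terms by subtracting sphere 1 from 2 and 3
[-0.9021 0.5876 0.2480]·P = 0.0162;  [-0.7874 -0.3889 -0.0797]·P = -0.0159
det = 0.8134;  x = 0.0038+0.0610z,  y = 0.0333+-0.3284z
into |P−O₁|² = l²: 1.1116z² + 0.2271z + -0.0314 = 0;  Δ = 0.1912;  z = -0.2988 or 0.0945 → z<0 root = -0.2988
x = -0.0145, y = 0.1315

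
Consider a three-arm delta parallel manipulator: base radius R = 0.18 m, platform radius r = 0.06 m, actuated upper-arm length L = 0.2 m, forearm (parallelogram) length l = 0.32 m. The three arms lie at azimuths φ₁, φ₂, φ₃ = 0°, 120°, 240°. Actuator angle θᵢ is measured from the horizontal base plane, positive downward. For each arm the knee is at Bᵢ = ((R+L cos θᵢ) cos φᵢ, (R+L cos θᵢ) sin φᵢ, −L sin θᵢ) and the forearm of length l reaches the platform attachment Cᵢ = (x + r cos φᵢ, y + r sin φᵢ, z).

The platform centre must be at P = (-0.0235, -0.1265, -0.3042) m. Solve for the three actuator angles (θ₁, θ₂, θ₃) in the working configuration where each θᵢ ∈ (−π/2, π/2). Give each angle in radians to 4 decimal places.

θ₁ = 0.9598, θ₂ = 1.2219, θ₃ = 0.2617

arm 1 (φ=0.0°): x'=-0.0235, y'=-0.1265
  A cos θ + B sin θ = C:  0.1435·cos θ + -0.3042·sin θ = -0.1668
  √(A²+B²)=0.3363;  θ1 = -1.1300+2.0898 ≈ 0.9598
rotate P by −φ2: (-0.0978, 0.0836, -0.3042)
  e−x'=0.2178;  (l²−L²−(e−x')²−y'²−z²)/2L = -0.2114
  √(A²+B²)=0.3741;  θ2 = -0.9494+2.1713 ≈ 1.2219
rotate P by −φ3: (0.1213, 0.0429, -0.3042)
  A cos θ + B sin θ = C:  -0.0013·cos θ + -0.3042·sin θ = -0.0799
  √(A²+B²)=0.3042;  θ3 = -1.5751+1.8367 ≈ 0.2617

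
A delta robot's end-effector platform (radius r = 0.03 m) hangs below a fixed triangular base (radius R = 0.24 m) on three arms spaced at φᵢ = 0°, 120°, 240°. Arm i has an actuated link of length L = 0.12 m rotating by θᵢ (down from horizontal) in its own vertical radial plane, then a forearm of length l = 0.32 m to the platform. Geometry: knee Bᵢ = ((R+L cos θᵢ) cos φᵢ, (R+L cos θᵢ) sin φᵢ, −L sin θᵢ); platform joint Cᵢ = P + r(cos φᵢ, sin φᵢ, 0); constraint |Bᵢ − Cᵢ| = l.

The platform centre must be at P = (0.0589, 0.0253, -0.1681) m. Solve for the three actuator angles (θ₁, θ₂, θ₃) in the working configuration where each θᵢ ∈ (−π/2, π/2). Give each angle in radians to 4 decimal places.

θ₁ = -0.0002, θ₂ = 0.7858, θ₃ = 1.1342

arm 1 (φ=0.0°): x'=0.0589, y'=0.0253
  e−x'=0.1511;  (l²−L²−(e−x')²−y'²−z²)/2L = 0.1511
  γ=atan2(-0.1681,0.1511)=-0.8386;  ψ=arccos(0.6686)=0.8384;  θ1=γ+ψ≈-0.0002
rotate P by −φ2: (-0.0075, -0.0637, -0.1681)
  A cos θ + B sin θ = C:  0.2175·cos θ + -0.1681·sin θ = 0.0349
  γ=atan2(-0.1681,0.2175)=-0.6579;  ψ=arccos(0.1268)=1.4437;  θ2=γ+ψ≈0.7858
φ3=240.0° → target in arm frame (-0.0514, 0.0384)
  A cos θ + B sin θ = C:  0.2614·cos θ + -0.1681·sin θ = -0.0418
  γ=atan2(-0.1681,0.2614)=-0.5716;  ψ=arccos(-0.1346)=1.7058;  θ3=γ+ψ≈1.1342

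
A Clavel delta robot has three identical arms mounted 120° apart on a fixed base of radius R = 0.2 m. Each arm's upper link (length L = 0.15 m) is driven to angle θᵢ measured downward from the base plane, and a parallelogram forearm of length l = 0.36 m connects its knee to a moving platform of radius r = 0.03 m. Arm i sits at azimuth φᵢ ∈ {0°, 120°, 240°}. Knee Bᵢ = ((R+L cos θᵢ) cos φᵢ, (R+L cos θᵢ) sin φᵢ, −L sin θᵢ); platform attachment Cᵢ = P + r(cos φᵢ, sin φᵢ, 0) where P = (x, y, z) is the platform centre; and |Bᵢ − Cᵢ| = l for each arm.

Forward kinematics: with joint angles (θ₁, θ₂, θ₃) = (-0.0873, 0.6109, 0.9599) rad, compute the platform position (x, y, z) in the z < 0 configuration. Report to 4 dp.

arm 1 at φ=0.0°: e+L cos θ1 = 0.3194;  O1 = (0.3194, 0.0000, 0.0131)
O2 = (0.2929·cos120.0°, 0.2929·sin120.0°, -0.0860) = (-0.1464, 0.2536, -0.0860)
φ3=240.0°: virtual centre (-0.1280, -0.2217, -0.1229), radius l
subtract pairs → two planes through P
[-0.9317 0.5073 -0.1982]·P = -0.0090;  [-0.8949 -0.4435 -0.2719]·P = -0.0216
Cramer: x(z) = 0.0172-0.2604z;  y(z) = 0.0138-0.0876z
quadratic in z: (1.0755)z²+(0.1288)z+(-0.0379)=0, √Δ=0.4239 → z ∈ {-0.2570, 0.1372}; z = -0.2570 (taking z<0)
x = 0.0841, y = 0.0363

(0.0841, 0.0363, -0.2570)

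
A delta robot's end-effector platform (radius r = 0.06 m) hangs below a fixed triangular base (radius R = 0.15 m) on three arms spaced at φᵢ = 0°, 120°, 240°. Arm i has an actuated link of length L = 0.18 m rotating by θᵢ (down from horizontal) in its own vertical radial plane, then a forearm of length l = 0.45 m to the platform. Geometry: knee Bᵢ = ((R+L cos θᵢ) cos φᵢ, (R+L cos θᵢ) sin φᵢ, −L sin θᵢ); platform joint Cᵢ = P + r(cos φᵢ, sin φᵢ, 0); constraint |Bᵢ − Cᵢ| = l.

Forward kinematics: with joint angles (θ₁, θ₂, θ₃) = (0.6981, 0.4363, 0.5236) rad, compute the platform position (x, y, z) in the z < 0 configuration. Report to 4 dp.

(-0.0489, 0.0163, -0.4701)

O1 = (0.2279·cos0.0°, 0.2279·sin0.0°, -0.1157) = (0.2279, 0.0000, -0.1157)
arm 2 at φ=120.0°: (R−r)+L cos θ2 = 0.2531;  O2 = (-0.1266, 0.2192, -0.0761)
φ3=240.0°: virtual centre (-0.1229, -0.2129, -0.0900), radius l
eliminate P² terms by subtracting sphere 1 from 2 and 3
plane₁₂: -0.7089x+0.4384y+0.0793z = 0.0045
det = 0.6096;  x = -0.0055+0.0923z,  y = 0.0015+-0.0315z
sphere 1 gives Az²+Bz+C=0 with A=1.0095, B=0.1882, C=-0.1346;  B²−4AC=0.5791;  roots -0.4701, 0.2837;  negative root z = -0.4701
x = -0.0489, y = 0.0163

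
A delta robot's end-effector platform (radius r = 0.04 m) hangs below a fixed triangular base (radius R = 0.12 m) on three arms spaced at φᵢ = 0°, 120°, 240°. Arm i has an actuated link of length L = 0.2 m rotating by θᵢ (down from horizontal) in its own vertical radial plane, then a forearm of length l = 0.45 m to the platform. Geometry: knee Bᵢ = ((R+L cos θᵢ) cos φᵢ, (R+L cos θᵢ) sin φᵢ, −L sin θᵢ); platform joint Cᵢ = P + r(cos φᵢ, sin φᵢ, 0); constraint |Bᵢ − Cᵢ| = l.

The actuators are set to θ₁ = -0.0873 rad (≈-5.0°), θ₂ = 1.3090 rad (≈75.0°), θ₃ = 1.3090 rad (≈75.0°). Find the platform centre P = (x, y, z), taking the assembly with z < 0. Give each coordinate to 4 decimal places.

(0.2979, 0.0000, -0.4322)

S1 = (0.2792·cos0.0°, 0.2792·sin0.0°, 0.0174) = (0.2792, 0.0000, 0.0174)
S2 = (0.1318·cos120.0°, 0.1318·sin120.0°, -0.1932) = (-0.0659, 0.1141, -0.1932)
S3 = (0.1318·cos240.0°, 0.1318·sin240.0°, -0.1932) = (-0.0659, -0.1141, -0.1932)
subtract pairs → two planes through P
[-0.6902 0.2282 -0.4212]·P = -0.0236;  [-0.6902 -0.2282 -0.4212]·P = -0.0236
det = 0.3151;  x = 0.0342+-0.6103z,  y = 0.0000+0.0000z
into |P−S₁|² = l²: 1.3725z² + 0.2642z + -0.1421 = 0;  Δ = 0.8502;  z = -0.4322 or 0.2396 → z<0 root = -0.4322
x = 0.2979, y = 0.0000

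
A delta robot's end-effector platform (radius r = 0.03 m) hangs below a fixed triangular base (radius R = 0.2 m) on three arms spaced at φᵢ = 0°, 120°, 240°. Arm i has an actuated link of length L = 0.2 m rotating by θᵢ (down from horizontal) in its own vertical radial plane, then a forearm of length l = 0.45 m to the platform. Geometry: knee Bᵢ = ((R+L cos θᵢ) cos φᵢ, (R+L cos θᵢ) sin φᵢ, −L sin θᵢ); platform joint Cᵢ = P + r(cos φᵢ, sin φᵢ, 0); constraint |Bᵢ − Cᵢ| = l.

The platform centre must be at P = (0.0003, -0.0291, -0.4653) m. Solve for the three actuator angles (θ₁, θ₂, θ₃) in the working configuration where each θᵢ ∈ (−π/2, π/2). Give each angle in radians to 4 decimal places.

arm 1 (φ=0.0°): x'=0.0003, y'=-0.0291
  A=0.1697, B=-0.4653, C=(l²−L²−A²−y'²−z²)/(2L)=-0.2091
  γ=atan2(-0.4653,0.1697)=-1.2211;  ψ=arccos(-0.4222)=2.0067;  θ1=γ+ψ≈0.7856
rotate P by −φ2: (-0.0254, 0.0143, -0.4653)
  A cos θ + B sin θ = C:  0.1954·cos θ + -0.4653·sin θ = -0.2309
  √(A²+B²)=0.5046;  θ2 = -1.1733+2.0461 ≈ 0.8728
φ3=240.0° → target in arm frame (0.0251, 0.0148)
  A=0.1449, B=-0.4653, C=(l²−L²−A²−y'²−z²)/(2L)=-0.1881
  √(A²+B²)=0.4874;  θ3 = -1.2688+1.9670 ≈ 0.6982

θ₁ = 0.7856, θ₂ = 0.8728, θ₃ = 0.6982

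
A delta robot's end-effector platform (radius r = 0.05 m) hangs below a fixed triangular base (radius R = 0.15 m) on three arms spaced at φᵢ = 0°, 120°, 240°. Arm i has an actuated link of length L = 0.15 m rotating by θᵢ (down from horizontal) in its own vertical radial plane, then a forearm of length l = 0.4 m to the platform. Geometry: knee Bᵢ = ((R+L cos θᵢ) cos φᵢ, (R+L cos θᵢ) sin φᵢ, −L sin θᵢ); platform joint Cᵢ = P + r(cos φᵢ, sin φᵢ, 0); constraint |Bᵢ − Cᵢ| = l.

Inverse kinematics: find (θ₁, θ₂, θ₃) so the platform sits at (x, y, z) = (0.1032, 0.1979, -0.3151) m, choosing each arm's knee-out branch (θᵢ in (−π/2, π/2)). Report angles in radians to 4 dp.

θ₁ = 0.0000, θ₂ = -0.0876, θ₃ = 1.3087

rotate P by −φ1: (0.1032, 0.1979, -0.3151)
  A cos θ + B sin θ = C:  -0.0032·cos θ + -0.3151·sin θ = -0.0032
  θ1 = atan2(B,A) + arccos(C/0.3151) = 0.0000
arm 2 (φ=120.0°): x'=0.1198, y'=-0.1883
  e−x'=-0.0198;  (l²−L²−(e−x')²−y'²−z²)/2L = 0.0078
  θ2 = atan2(B,A) + arccos(C/0.3157) = -0.0876
arm 3 (φ=240.0°): x'=-0.2230, y'=-0.0096
  e−x'=0.3230;  (l²−L²−(e−x')²−y'²−z²)/2L = -0.2207
  √(A²+B²)=0.4512;  θ3 = -0.7730+2.0818 ≈ 1.3087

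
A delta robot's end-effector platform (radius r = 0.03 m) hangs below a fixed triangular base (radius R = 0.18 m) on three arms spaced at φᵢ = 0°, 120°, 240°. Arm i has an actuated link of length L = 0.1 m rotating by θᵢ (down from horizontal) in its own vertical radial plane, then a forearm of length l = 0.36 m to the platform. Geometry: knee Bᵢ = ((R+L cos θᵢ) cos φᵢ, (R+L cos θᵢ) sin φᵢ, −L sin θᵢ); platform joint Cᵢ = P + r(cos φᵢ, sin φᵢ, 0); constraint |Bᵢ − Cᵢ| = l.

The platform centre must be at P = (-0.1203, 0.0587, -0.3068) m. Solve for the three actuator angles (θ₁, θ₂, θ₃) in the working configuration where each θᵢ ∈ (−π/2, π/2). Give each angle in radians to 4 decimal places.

φ1=0.0° → target in arm frame (-0.1203, 0.0587)
  A=0.2703, B=-0.3068, C=(l²−L²−A²−y'²−z²)/(2L)=-0.2552
  γ=atan2(-0.3068,0.2703)=-0.8486;  ψ=arccos(-0.6241)=2.2447;  θ1=γ+ψ≈1.3962
rotate P by −φ2: (0.1110, 0.0748, -0.3068)
  A cos θ + B sin θ = C:  0.0390·cos θ + -0.3068·sin θ = 0.0918
  γ=atan2(-0.3068,0.0390)=-1.4443;  ψ=arccos(0.2967)=1.2696;  θ2=γ+ψ≈-0.1747
rotate P by −φ3: (0.0093, -0.1335, -0.3068)
  A=0.1407, B=-0.3068, C=(l²−L²−A²−y'²−z²)/(2L)=-0.0607
  θ3 = atan2(B,A) + arccos(C/0.3375) = 0.6109

θ₁ = 1.3962, θ₂ = -0.1747, θ₃ = 0.6109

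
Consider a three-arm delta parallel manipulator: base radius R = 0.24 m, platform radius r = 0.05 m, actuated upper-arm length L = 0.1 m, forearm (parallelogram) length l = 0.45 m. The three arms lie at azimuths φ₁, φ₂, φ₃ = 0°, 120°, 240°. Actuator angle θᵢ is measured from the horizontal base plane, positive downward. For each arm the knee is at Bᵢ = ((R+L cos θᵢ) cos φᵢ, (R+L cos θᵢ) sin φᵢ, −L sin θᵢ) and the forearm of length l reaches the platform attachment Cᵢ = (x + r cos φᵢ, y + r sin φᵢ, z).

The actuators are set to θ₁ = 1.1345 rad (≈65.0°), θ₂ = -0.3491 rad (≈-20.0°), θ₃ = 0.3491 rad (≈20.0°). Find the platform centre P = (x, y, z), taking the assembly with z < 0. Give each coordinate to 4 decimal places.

(-0.1161, 0.0516, -0.3708)

φ1=0.0°: virtual centre (0.2323, 0.0000, -0.0906), radius l
S2 = (0.2840·cos120.0°, 0.2840·sin120.0°, 0.0342) = (-0.1420, 0.2459, 0.0342)
arm 3 at φ=240.0°: (R−r)+L cos θ3 = 0.2840;  S3 = (-0.1420, -0.2459, -0.0342)
|S₂|²−|S₁|² = 0.0196;  |S₃|²−|S₁|² = 0.0196
[-0.7485 0.4918 0.2497]·P = 0.0196;  [-0.7485 -0.4918 0.1129]·P = 0.0196
det = 0.7363;  x = -0.0263+0.2422z,  y = 0.0000+-0.1391z
quadratic in z: (1.0780)z²+(0.0561)z+(-0.1275)=0, √Δ=0.7435 → z ∈ {-0.3708, 0.3188}; z = -0.3708 (taking z<0)
x = -0.1161, y = 0.0516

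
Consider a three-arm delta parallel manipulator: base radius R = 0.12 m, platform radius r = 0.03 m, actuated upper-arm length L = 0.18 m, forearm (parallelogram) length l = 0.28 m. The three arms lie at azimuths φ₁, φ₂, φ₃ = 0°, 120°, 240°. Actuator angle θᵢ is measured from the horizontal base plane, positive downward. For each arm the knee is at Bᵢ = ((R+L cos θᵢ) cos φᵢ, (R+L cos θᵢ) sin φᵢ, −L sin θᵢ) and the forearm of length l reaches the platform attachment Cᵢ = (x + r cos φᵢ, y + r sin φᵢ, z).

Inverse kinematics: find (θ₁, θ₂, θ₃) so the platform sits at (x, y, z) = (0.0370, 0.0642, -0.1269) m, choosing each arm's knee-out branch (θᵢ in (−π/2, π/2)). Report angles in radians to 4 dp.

θ₁ = -0.0867, θ₂ = -0.0879, θ₃ = 0.8728

φ1=0.0° → target in arm frame (0.0370, 0.0642)
  e−x'=0.0530;  (l²−L²−(e−x')²−y'²−z²)/2L = 0.0638
  θ1 = atan2(B,A) + arccos(C/0.1375) = -0.0867
arm 2 (φ=120.0°): x'=0.0371, y'=-0.0641
  A cos θ + B sin θ = C:  0.0529·cos θ + -0.1269·sin θ = 0.0638
  γ=atan2(-0.1269,0.0529)=-1.1758;  ψ=arccos(0.4644)=1.0879;  θ2=γ+ψ≈-0.0879
φ3=240.0° → target in arm frame (-0.0741, -0.0001)
  e−x'=0.1641;  (l²−L²−(e−x')²−y'²−z²)/2L = 0.0082
  θ3 = atan2(B,A) + arccos(C/0.2074) = 0.8728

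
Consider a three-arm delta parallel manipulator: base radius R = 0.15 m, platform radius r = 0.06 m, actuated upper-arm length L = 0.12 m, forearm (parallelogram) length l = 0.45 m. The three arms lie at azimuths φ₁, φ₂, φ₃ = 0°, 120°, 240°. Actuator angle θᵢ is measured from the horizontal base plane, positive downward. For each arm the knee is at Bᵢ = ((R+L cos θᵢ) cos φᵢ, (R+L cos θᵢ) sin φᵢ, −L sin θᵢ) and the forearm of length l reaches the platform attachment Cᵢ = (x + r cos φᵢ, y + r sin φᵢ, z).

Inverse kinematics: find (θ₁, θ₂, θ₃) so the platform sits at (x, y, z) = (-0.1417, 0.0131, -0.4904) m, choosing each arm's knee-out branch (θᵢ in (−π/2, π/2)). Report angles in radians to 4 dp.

θ₁ = 1.3962, θ₂ = 0.6106, θ₃ = 0.6980

φ1=0.0° → target in arm frame (-0.1417, 0.0131)
  e−x'=0.2317;  (l²−L²−(e−x')²−y'²−z²)/2L = -0.4427
  θ1 = atan2(B,A) + arccos(C/0.5424) = 1.3962
rotate P by −φ2: (0.0822, 0.1162, -0.4904)
  A cos θ + B sin θ = C:  0.0078·cos θ + -0.4904·sin θ = -0.2748
  θ2 = atan2(B,A) + arccos(C/0.4905) = 0.6106
rotate P by −φ3: (0.0595, -0.1293, -0.4904)
  e−x'=0.0305;  (l²−L²−(e−x')²−y'²−z²)/2L = -0.2918
  θ3 = atan2(B,A) + arccos(C/0.4913) = 0.6980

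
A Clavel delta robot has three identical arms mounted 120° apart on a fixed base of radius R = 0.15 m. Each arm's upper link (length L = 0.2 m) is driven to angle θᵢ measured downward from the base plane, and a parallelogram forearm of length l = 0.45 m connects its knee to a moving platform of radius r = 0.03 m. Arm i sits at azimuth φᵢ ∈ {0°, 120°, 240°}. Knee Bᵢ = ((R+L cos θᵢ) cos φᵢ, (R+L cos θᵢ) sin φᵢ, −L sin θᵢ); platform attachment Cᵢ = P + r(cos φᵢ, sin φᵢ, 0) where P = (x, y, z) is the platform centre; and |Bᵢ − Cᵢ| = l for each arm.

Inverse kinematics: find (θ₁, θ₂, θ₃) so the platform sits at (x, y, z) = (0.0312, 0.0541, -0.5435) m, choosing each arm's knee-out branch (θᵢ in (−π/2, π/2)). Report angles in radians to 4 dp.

arm 1 (φ=0.0°): x'=0.0312, y'=0.0541
  e−x'=0.0888;  (l²−L²−(e−x')²−y'²−z²)/2L = -0.3593
  θ1 = atan2(B,A) + arccos(C/0.5507) = 0.8727
arm 2 (φ=120.0°): x'=0.0313, y'=-0.0541
  A=0.0887, B=-0.5435, C=(l²−L²−A²−y'²−z²)/(2L)=-0.3592
  θ2 = atan2(B,A) + arccos(C/0.5507) = 0.8725
arm 3 (φ=240.0°): x'=-0.0625, y'=0.0000
  A=0.1825, B=-0.5435, C=(l²−L²−A²−y'²−z²)/(2L)=-0.4155
  θ3 = atan2(B,A) + arccos(C/0.5733) = 1.1344

θ₁ = 0.8727, θ₂ = 0.8725, θ₃ = 1.1344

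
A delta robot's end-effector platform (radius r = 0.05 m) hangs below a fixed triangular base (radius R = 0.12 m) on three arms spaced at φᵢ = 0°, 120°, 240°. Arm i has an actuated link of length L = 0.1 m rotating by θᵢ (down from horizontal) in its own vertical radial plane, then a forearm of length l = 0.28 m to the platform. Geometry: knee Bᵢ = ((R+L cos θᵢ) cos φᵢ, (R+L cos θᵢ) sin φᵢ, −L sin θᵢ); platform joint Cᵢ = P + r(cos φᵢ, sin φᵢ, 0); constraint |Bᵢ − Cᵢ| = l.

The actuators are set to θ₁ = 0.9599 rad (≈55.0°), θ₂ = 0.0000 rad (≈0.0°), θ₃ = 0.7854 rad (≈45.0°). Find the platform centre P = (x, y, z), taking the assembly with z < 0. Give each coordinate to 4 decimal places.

(-0.0662, 0.0749, -0.2699)

φ1=0.0°: virtual centre (0.1274, 0.0000, -0.0819), radius l
arm 2 at φ=120.0°: (R−r)+L cos θ2 = 0.1700;  centre 2 = (-0.0850, 0.1472, 0.0000)
φ3=240.0°: virtual centre (-0.0704, -0.1219, -0.0707), radius l
subtract pairs → two planes through P
[-0.4247 0.2944 0.1638]·P = 0.0060;  [-0.3954 -0.2437 0.0224]·P = 0.0019
det = 0.2199;  x = -0.0091+0.2115z,  y = 0.0071+-0.2513z
sphere 1 gives Az²+Bz+C=0 with A=1.1079, B=0.1025, C=-0.0530;  B²−4AC=0.2454;  roots -0.2699, 0.1773;  negative root z = -0.2699
x = -0.0662, y = 0.0749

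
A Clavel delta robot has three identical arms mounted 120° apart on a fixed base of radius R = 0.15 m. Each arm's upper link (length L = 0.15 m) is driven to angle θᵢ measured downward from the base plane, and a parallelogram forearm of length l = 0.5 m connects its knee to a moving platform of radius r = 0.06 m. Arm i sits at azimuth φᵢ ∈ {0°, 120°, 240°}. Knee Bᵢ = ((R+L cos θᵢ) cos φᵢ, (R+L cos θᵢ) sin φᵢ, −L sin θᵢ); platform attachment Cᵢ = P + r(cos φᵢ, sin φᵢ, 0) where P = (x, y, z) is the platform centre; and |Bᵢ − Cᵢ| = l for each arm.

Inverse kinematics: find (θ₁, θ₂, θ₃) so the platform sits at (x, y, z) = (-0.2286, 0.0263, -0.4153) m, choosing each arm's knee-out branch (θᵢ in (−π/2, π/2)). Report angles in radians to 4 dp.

φ1=0.0° → target in arm frame (-0.2286, 0.0263)
  e−x'=0.3186;  (l²−L²−(e−x')²−y'²−z²)/2L = -0.1572
  γ=atan2(-0.4153,0.3186)=-0.9164;  ψ=arccos(-0.3004)=1.8759;  θ1=γ+ψ≈0.9595
φ2=120.0° → target in arm frame (0.1371, 0.1848)
  A cos θ + B sin θ = C:  -0.0471·cos θ + -0.4153·sin θ = 0.0622
  γ=atan2(-0.4153,-0.0471)=-1.6837;  ψ=arccos(0.1487)=1.4215;  θ2=γ+ψ≈-0.2622
φ3=240.0° → target in arm frame (0.0915, -0.2111)
  A=-0.0015, B=-0.4153, C=(l²−L²−A²−y'²−z²)/(2L)=0.0348
  γ=atan2(-0.4153,-0.0015)=-1.5745;  ψ=arccos(0.0839)=1.4868;  θ3=γ+ψ≈-0.0876

θ₁ = 0.9595, θ₂ = -0.2622, θ₃ = -0.0876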